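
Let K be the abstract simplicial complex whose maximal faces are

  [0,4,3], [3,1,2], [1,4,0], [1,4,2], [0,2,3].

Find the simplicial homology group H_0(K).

H_0 ≅ Z.

Order the vertices as 0 < 1 < 2 < 3 < 4. Listing each simplex with vertices in this order, K has dimension 2 with simplices:

  0-simplices (5): [0], [1], [2], [3], [4]
  1-simplices (10): [0,1], [0,2], [0,3], [0,4], [1,2], [1,3], [1,4], [2,3], [2,4], [3,4]
  2-simplices (5): [0,1,4], [0,2,3], [0,3,4], [1,2,3], [1,2,4]

Hence C_0 ≅ Z^5, C_1 ≅ Z^10, C_2 ≅ Z^5.

Boundary ∂_1: C_1 → C_0 maps an edge to its endpoints' difference, ∂[p,q] = q − p.
The resulting 5×10 matrix has rank 4, and its Smith normal form has invariant factors (1,1,1,1).

The boundary map ∂_2: C_2 → C_1 sends each 2-simplex [p,q,r] to [q,r] − [p,r] + [p,q]. For instance
  ∂[1,2,3] = [2,3] − [1,3] + [1,2],
  ∂[0,3,4] = [3,4] − [0,4] + [0,3].
The resulting 10×5 matrix has rank 5, and its Smith normal form has invariant factors (1,1,1,1,1).

Computing H_k = (kernel of ∂_k) / (image of ∂_{k+1}):

  H_0: rank C_0 − rank ∂_1 = 5 − 4 = 1, and the invariant factors of ∂_1 are all 1, so H_0 ≅ Z.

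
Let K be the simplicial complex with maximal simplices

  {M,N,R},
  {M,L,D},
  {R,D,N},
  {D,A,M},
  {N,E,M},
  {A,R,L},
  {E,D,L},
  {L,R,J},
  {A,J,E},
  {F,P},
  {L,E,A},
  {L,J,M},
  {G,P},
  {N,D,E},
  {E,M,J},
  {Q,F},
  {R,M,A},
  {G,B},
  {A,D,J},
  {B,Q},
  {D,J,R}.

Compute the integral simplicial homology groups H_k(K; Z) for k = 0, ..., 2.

H_0 ≅ Z^2,  H_1 ≅ Z^3,  H_2 ≅ Z.

Take the total order A < B < D < E < F < G < J < L < M < N < P < Q < R on the vertex set. Then K (dimension 2) consists of the simplices:

  0-simplices (13): A, B, D, E, F, G, J, L, M, N, P, Q, R
  1-simplices (29): AD, AE, AJ, AL, AM, AR, BG, BQ, DE, DJ, DL, DM, DN, DR, EJ, EL, EM, EN, FP, FQ, GP, JL, JM, JR, LM, LR, MN, MR, NR
  2-simplices (16): ADJ, ADM, AEJ, AEL, ALR, AMR, DEL, DEN, DJR, DLM, DNR, EJM, EMN, JLM, JLR, MNR

so the chain groups are C_0 ≅ Z^13, C_1 ≅ Z^29, C_2 ≅ Z^16.

Boundary ∂_1: C_1 → C_0 is given by ∂[p,q] = [q] − [p].
This gives a 13×29 integer matrix of rank 11; reducing to Smith normal form yields diagonal entries (1,1,1,1,1,1,1,1,1,1,1).

The boundary map ∂_2: C_2 → C_1 maps a triangle to the signed sum of its edges. For instance
  ∂AMR = MR − AR + AM,
  ∂JLR = LR − JR + JL.
This gives a 29×16 integer matrix of rank 15; reducing to Smith normal form yields diagonal entries (1,1,1,1,1,1,1,1,1,1,1,1,1,1,1).

Reading off H_k = ker ∂_k / im ∂_{k+1}:

  H_0: rank C_0 − rank ∂_1 = 13 − 11 = 2, and the invariant factors of ∂_1 are all 1, so H_0 = Z^2.
  H_1: rank ker ∂_1 − rank ∂_2 = (29 − 11) − 15 = 3, and the invariant factors of ∂_2 are all 1, so H_1 = Z^3.
  H_2: rank ker ∂_2 − rank ∂_3 = (16 − 15) − 0 = 1, and there is no ∂_3, so H_2 = Z.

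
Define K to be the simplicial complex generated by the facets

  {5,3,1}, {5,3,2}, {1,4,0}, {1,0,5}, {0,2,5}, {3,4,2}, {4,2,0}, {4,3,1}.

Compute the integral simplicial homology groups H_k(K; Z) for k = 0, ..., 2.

H_0 ≅ Z,  H_1 = 0,  H_2 ≅ Z.

Order the vertices as 0 < 1 < 2 < 3 < 4 < 5. Listing each simplex with vertices in this order, K has dimension 2 with simplices:

  0-simplices (6): [0], [1], [2], [3], [4], [5]
  1-simplices (12): [0,1], [0,2], [0,4], [0,5], [1,3], [1,4], [1,5], [2,3], [2,4], [2,5], [3,4], [3,5]
  2-simplices (8): [0,1,4], [0,1,5], [0,2,4], [0,2,5], [1,3,4], [1,3,5], [2,3,4], [2,3,5]

giving chain groups C_0 ≅ Z^6, C_1 ≅ Z^12, C_2 ≅ Z^8.

Boundary ∂_1: C_1 → C_0 sends each edge [p,q] (with p < q) to q − p. For instance
  ∂[2,5] = [5] − [2].
The resulting 6×12 matrix has rank 5, and its Smith normal form has invariant factors (1,1,1,1,1).

∂_2: C_2 → C_1 sends each 2-simplex [p,q,r] to [q,r] − [p,r] + [p,q]. For instance
  ∂[2,3,5] = [3,5] − [2,5] + [2,3],
  ∂[0,2,4] = [2,4] − [0,4] + [0,2].
The 12×8 boundary matrix has rank 7 and Smith normal form diag(1,1,1,1,1,1,1).

From H_k ≅ ker(∂_k) / im(∂_{k+1}) we obtain:

  H_0: rank C_0 − rank ∂_1 = 6 − 5 = 1, and the invariant factors of ∂_1 are all 1, so H_0 ≅ Z.
  H_1: rank ker ∂_1 − rank ∂_2 = (12 − 5) − 7 = 0, and the invariant factors of ∂_2 are all 1, so H_1 ≅ 0.
  H_2: rank ker ∂_2 − rank ∂_3 = (8 − 7) − 0 = 1, and there is no ∂_3, so H_2 ≅ Z.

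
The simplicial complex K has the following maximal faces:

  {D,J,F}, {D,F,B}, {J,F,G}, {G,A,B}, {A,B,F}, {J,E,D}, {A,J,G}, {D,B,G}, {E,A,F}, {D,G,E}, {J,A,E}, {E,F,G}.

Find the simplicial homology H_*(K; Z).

Take the total order A < B < D < E < F < G < J on the vertex set. Then K (dimension 2) consists of the simplices:

  0-simplices (7): A, B, D, E, F, G, J
  1-simplices (18): AB, AE, AF, AG, AJ, BD, BF, BG, DE, DF, DG, DJ, EF, EG, EJ, FG, FJ, GJ
  2-simplices (12): ABF, ABG, AEF, AEJ, AGJ, BDF, BDG, DEG, DEJ, DFJ, EFG, FGJ

so the chain groups are C_0 ≅ Z^7, C_1 ≅ Z^18, C_2 ≅ Z^12.

The boundary map ∂_1: C_1 → C_0 maps an edge to its endpoints' difference, ∂[p,q] = q − p.
As a 7×18 matrix over Z this has rank 6, with invariant factors (1,1,1,1,1,1).

∂_2: C_2 → C_1 maps a triangle to the signed sum of its edges. For instance
  ∂ABG = BG − AG + AB,
  ∂AEJ = EJ − AJ + AE.
This gives a 18×12 integer matrix of rank 12; reducing to Smith normal form yields diagonal entries (1,1,1,1,1,1,1,1,1,1,1,2).

Reading off H_k = ker ∂_k / im ∂_{k+1}:

  H_0: rank C_0 − rank ∂_1 = 7 − 6 = 1, and the invariant factors of ∂_1 are all 1, so H_0 ≅ Z.
  H_1: rank ker ∂_1 − rank ∂_2 = (18 − 6) − 12 = 0, and ∂_2 has invariant factor 2 > 1, so H_1 ≅ Z/2Z.
  H_2: rank ker ∂_2 − rank ∂_3 = (12 − 12) − 0 = 0, and there is no ∂_3, so H_2 ≅ 0.

(K is a triangulation of the real projective plane RP^2.)

H_0 ≅ Z,  H_1 ≅ Z/2Z,  H_2 = 0.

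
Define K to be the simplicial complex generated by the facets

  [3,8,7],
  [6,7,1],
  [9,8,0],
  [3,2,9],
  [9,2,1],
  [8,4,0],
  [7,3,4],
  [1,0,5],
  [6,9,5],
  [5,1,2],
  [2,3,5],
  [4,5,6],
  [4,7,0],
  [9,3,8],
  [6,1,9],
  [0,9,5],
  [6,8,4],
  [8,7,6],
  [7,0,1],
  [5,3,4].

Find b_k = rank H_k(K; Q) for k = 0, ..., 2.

b_0 = 1, b_1 = 1, b_2 = 0.

K has 10 vertices, 30 edges, 20 triangles.
rank ∂_0 = 0, rank ∂_1 = 9 ⇒ b_0 = 10 − 0 − 9 = 1; all invariant factors of ∂_1 are 1 so no torsion. So H_0 = Z.
rank ∂_1 = 9, rank ∂_2 = 20 ⇒ b_1 = 30 − 9 − 20 = 1; ∂_2 has invariant factor(s) [2] giving torsion. So H_1 = Z ⊕ Z/2.
rank ∂_2 = 20, rank ∂_3 = 0 ⇒ b_2 = 20 − 20 − 0 = 0. So H_2 = 0.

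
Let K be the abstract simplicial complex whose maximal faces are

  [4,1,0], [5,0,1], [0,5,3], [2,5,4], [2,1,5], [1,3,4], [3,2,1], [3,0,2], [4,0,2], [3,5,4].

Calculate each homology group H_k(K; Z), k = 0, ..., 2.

H_0 ≅ Z,  H_1 ≅ Z/2,  H_2 = 0.

Fix the vertex order 0 < 1 < 2 < 3 < 4 < 5 and write every simplex with vertices in increasing order. Then dim K = 2 and the simplices of K are:

  0-simplices (6): [0], [1], [2], [3], [4], [5]
  1-simplices (15): [0,1], [0,2], [0,3], [0,4], [0,5], [1,2], [1,3], [1,4], [1,5], [2,3], [2,4], [2,5], [3,4], [3,5], [4,5]
  2-simplices (10): [0,1,4], [0,1,5], [0,2,3], [0,2,4], [0,3,5], [1,2,3], [1,2,5], [1,3,4], [2,4,5], [3,4,5]

giving chain groups C_0 ≅ Z^6, C_1 ≅ Z^15, C_2 ≅ Z^10.

∂_1: C_1 → C_0 sends each edge [p,q] (with p < q) to q − p. For instance
  ∂[0,4] = [4] − [0].
The resulting 6×15 matrix has rank 5, and its Smith normal form has invariant factors (1,1,1,1,1).

∂_2: C_2 → C_1 maps a triangle to the signed sum of its edges. For instance
  ∂[0,2,3] = [2,3] − [0,3] + [0,2],
  ∂[2,4,5] = [4,5] − [2,5] + [2,4].
This gives a 15×10 integer matrix of rank 10; reducing to Smith normal form yields diagonal entries (1,1,1,1,1,1,1,1,1,2).

From H_k ≅ ker(∂_k) / im(∂_{k+1}) we obtain:

  H_0: rank C_0 − rank ∂_1 = 6 − 5 = 1, and the invariant factors of ∂_1 are all 1, so H_0 ≅ Z.
  H_1: rank ker ∂_1 − rank ∂_2 = (15 − 5) − 10 = 0, and ∂_2 has invariant factor 2 > 1, so H_1 ≅ Z/2.
  H_2: rank ker ∂_2 − rank ∂_3 = (10 − 10) − 0 = 0, and there is no ∂_3, so H_2 ≅ 0.

(K is a triangulation of the real projective plane RP^2.)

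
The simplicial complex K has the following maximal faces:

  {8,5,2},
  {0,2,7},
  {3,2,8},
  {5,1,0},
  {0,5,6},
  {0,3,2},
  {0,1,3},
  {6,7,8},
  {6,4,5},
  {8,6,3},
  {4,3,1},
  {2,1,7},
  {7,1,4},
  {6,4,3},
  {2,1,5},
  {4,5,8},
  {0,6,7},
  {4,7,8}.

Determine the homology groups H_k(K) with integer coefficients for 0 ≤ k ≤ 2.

We work with the vertex ordering 0 < 1 < 2 < 3 < 4 < 5 < 6 < 7 < 8. The simplices of K, each written with vertices in increasing order, are:

  0-simplices (9): [0], [1], [2], [3], [4], [5], [6], [7], [8]
  1-simplices (27): (27 of them)
  2-simplices (18): [0,1,3], [0,1,5], [0,2,3], [0,2,7], [0,5,6], [0,6,7], [1,2,5], [1,2,7], [1,3,4], [1,4,7], [2,3,8], [2,5,8], [3,4,6], [3,6,8], [4,5,6], [4,5,8], [4,7,8], [6,7,8]

giving chain groups C_0 ≅ Z^9, C_1 ≅ Z^27, C_2 ≅ Z^18.

Boundary ∂_1: C_1 → C_0 maps an edge to its endpoints' difference, ∂[p,q] = q − p.
As a 9×27 matrix over Z this has rank 8, with invariant factors (1,1,1,1,1,1,1,1).

The boundary map ∂_2: C_2 → C_1 sends each 2-simplex [p,q,r] to [q,r] − [p,r] + [p,q]. For instance
  ∂[1,2,7] = [2,7] − [1,7] + [1,2],
  ∂[3,4,6] = [4,6] − [3,6] + [3,4].
This gives a 27×18 integer matrix of rank 18; reducing to Smith normal form yields diagonal entries (1,1,1,1,1,1,1,1,1,1,1,1,1,1,1,1,1,2).

Now H_k = ker ∂_k / im ∂_{k+1}, so:

  H_0: rank C_0 − rank ∂_1 = 9 − 8 = 1, and the invariant factors of ∂_1 are all 1, so H_0 ≅ Z.
  H_1: rank ker ∂_1 − rank ∂_2 = (27 − 8) − 18 = 1, and ∂_2 has invariant factor 2 > 1, so H_1 ≅ Z ⊕ Z/2Z.
  H_2: rank ker ∂_2 − rank ∂_3 = (18 − 18) − 0 = 0, and there is no ∂_3, so H_2 ≅ 0.

As a check, the Euler characteristic is 9 − 27 + 18 = 0, which agrees with 1 − 1 + 0 = 0.

H_0 ≅ Z,  H_1 ≅ Z ⊕ Z/2Z,  H_2 = 0.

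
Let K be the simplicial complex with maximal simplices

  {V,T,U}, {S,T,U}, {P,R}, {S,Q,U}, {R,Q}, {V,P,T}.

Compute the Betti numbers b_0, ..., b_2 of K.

We work with the vertex ordering P < Q < R < S < T < U < V. The simplices of K, each written with vertices in increasing order, are:

  0-simplices (7): P, Q, R, S, T, U, V
  1-simplices (11): PR, PT, PV, QR, QS, QU, ST, SU, TU, TV, UV
  2-simplices (4): PTV, QSU, STU, TUV

giving chain groups C_0 ≅ Z^7, C_1 ≅ Z^11, C_2 ≅ Z^4.

∂_1: C_1 → C_0 maps an edge to its endpoints' difference, ∂[p,q] = q − p. For instance
  ∂UV = V − U.
The resulting 7×11 matrix has rank 6, and its Smith normal form has invariant factors (1,1,1,1,1,1).

∂_2: C_2 → C_1 maps a triangle to the signed sum of its edges. For instance
  ∂TUV = UV − TV + TU,
  ∂PTV = TV − PV + PT.
The resulting 11×4 matrix has rank 4, and its Smith normal form has invariant factors (1,1,1,1).

Now H_k = ker ∂_k / im ∂_{k+1}, so:

  H_0: rank C_0 − rank ∂_1 = 7 − 6 = 1, and the invariant factors of ∂_1 are all 1, so H_0 ≅ Z.
  H_1: rank ker ∂_1 − rank ∂_2 = (11 − 6) − 4 = 1, and the invariant factors of ∂_2 are all 1, so H_1 ≅ Z.
  H_2: rank ker ∂_2 − rank ∂_3 = (4 − 4) − 0 = 0, and there is no ∂_3, so H_2 ≅ 0.

As a check, the Euler characteristic is 7 − 11 + 4 = 0, which agrees with 1 − 1 + 0 = 0.

Hence the Betti numbers are b_0 = 1, b_1 = 1, b_2 = 0.

b_0 = 1, b_1 = 1, b_2 = 0.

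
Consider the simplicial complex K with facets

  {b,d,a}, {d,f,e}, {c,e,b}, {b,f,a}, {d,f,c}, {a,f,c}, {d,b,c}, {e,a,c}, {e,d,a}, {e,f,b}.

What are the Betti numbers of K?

Order the vertices as a < b < c < d < e < f. Listing each simplex with vertices in this order, K has dimension 2 with simplices:

  0-simplices (6): a, b, c, d, e, f
  1-simplices (15): ab, ac, ad, ae, af, bc, bd, be, bf, cd, ce, cf, de, df, ef
  2-simplices (10): abd, abf, ace, acf, ade, bcd, bce, bef, cdf, def

Hence C_0 ≅ Z^6, C_1 ≅ Z^15, C_2 ≅ Z^10.

∂_1: C_1 → C_0 sends each edge [p,q] (with p < q) to q − p.
As a 6×15 matrix over Z this has rank 5, with invariant factors (1,1,1,1,1).

Boundary ∂_2: C_2 → C_1 maps a triangle to the signed sum of its edges. For instance
  ∂bce = ce − be + bc,
  ∂bef = ef − bf + be.
As a 15×10 matrix over Z this has rank 10, with invariant factors (1,1,1,1,1,1,1,1,1,2).

From H_k ≅ ker(∂_k) / im(∂_{k+1}) we obtain:

  H_0: rank C_0 − rank ∂_1 = 6 − 5 = 1, and the invariant factors of ∂_1 are all 1, so H_0 ≅ Z.
  H_1: rank ker ∂_1 − rank ∂_2 = (15 − 5) − 10 = 0, and ∂_2 has invariant factor 2 > 1, so H_1 ≅ Z/2.
  H_2: rank ker ∂_2 − rank ∂_3 = (10 − 10) − 0 = 0, and there is no ∂_3, so H_2 ≅ 0.

(K is a triangulation of the real projective plane RP^2.)

Hence the Betti numbers are b_0 = 1, b_1 = 0, b_2 = 0.

b_0 = 1, b_1 = 0, b_2 = 0.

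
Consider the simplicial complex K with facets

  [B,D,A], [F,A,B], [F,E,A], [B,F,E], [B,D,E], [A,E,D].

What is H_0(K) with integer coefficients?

Take the total order A < B < D < E < F on the vertex set. Then K (dimension 2) consists of the simplices:

  0-simplices (5): A, B, D, E, F
  1-simplices (9): AB, AD, AE, AF, BD, BE, BF, DE, EF
  2-simplices (6): ABD, ABF, ADE, AEF, BDE, BEF

Hence C_0 ≅ Z^5, C_1 ≅ Z^9, C_2 ≅ Z^6.

The boundary map ∂_1: C_1 → C_0 maps an edge to its endpoints' difference, ∂[p,q] = q − p.
As a 5×9 matrix over Z this has rank 4, with invariant factors (1,1,1,1).

∂_2: C_2 → C_1 sends each 2-simplex [p,q,r] to [q,r] − [p,r] + [p,q]. For instance
  ∂ABF = BF − AF + AB,
  ∂BEF = EF − BF + BE.
As a 9×6 matrix over Z this has rank 5, with invariant factors (1,1,1,1,1).

Computing H_k = (kernel of ∂_k) / (image of ∂_{k+1}):

  H_0: rank C_0 − rank ∂_1 = 5 − 4 = 1, and the invariant factors of ∂_1 are all 1, so H_0 ≅ Z.

(K is a triangulation of the 2-sphere S^2.)

H_0 = Z.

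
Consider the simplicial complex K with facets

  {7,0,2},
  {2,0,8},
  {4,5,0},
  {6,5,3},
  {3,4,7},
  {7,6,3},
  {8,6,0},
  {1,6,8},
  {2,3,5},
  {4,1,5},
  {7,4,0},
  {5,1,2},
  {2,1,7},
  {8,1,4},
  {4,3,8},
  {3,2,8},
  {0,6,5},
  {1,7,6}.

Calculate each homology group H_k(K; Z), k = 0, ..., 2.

H_0 = Z,  H_1 = Z^2,  H_2 = Z.

We work with the vertex ordering 0 < 1 < 2 < 3 < 4 < 5 < 6 < 7 < 8. The simplices of K, each written with vertices in increasing order, are:

  0-simplices (9): [0], [1], [2], [3], [4], [5], [6], [7], [8]
  1-simplices (27): (27 of them)
  2-simplices (18): [0,2,7], [0,2,8], [0,4,5], [0,4,7], [0,5,6], [0,6,8], [1,2,5], [1,2,7], [1,4,5], [1,4,8], [1,6,7], [1,6,8], [2,3,5], [2,3,8], [3,4,7], [3,4,8], [3,5,6], [3,6,7]

giving chain groups C_0 ≅ Z^9, C_1 ≅ Z^27, C_2 ≅ Z^18.

Boundary ∂_1: C_1 → C_0 maps an edge to its endpoints' difference, ∂[p,q] = q − p.
As a 9×27 matrix over Z this has rank 8, with invariant factors (1,1,1,1,1,1,1,1).

The boundary map ∂_2: C_2 → C_1 acts by ∂[p,q,r] = [q,r] − [p,r] + [p,q]. For instance
  ∂[0,4,5] = [4,5] − [0,5] + [0,4],
  ∂[0,2,7] = [2,7] − [0,7] + [0,2].
The resulting 27×18 matrix has rank 17, and its Smith normal form has invariant factors (1,1,1,1,1,1,1,1,1,1,1,1,1,1,1,1,1).

Now H_k = ker ∂_k / im ∂_{k+1}, so:

  H_0: rank C_0 − rank ∂_1 = 9 − 8 = 1, and the invariant factors of ∂_1 are all 1, so H_0 ≅ Z.
  H_1: rank ker ∂_1 − rank ∂_2 = (27 − 8) − 17 = 2, and the invariant factors of ∂_2 are all 1, so H_1 ≅ Z^2.
  H_2: rank ker ∂_2 − rank ∂_3 = (18 − 17) − 0 = 1, and there is no ∂_3, so H_2 ≅ Z.

As a check, the Euler characteristic is 9 − 27 + 18 = 0, which agrees with 1 − 2 + 1 = 0.
(K is a triangulation of the torus T^2.)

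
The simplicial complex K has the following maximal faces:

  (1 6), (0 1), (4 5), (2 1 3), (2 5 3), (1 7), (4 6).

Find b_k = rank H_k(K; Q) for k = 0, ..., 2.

b_0 = 1, b_1 = 1, b_2 = 0.

Fix the vertex order 0 < 1 < 2 < 3 < 4 < 5 < 6 < 7 and write every simplex with vertices in increasing order. Then dim K = 2 and the simplices of K are:

  0-simplices (8): [0], [1], [2], [3], [4], [5], [6], [7]
  1-simplices (10): [0,1], [1,2], [1,3], [1,6], [1,7], [2,3], [2,5], [3,5], [4,5], [4,6]
  2-simplices (2): [1,2,3], [2,3,5]

Hence C_0 ≅ Z^8, C_1 ≅ Z^10, C_2 ≅ Z^2.

∂_1: C_1 → C_0 maps an edge to its endpoints' difference, ∂[p,q] = q − p.
The 8×10 boundary matrix has rank 7 and Smith normal form diag(1,1,1,1,1,1,1).

Boundary ∂_2: C_2 → C_1 acts by ∂[p,q,r] = [q,r] − [p,r] + [p,q]. For instance
  ∂[2,3,5] = [3,5] − [2,5] + [2,3],
  ∂[1,2,3] = [2,3] − [1,3] + [1,2].
The 10×2 boundary matrix has rank 2 and Smith normal form diag(1,1).

From H_k ≅ ker(∂_k) / im(∂_{k+1}) we obtain:

  H_0: rank C_0 − rank ∂_1 = 8 − 7 = 1, and the invariant factors of ∂_1 are all 1, so H_0 = Z.
  H_1: rank ker ∂_1 − rank ∂_2 = (10 − 7) − 2 = 1, and the invariant factors of ∂_2 are all 1, so H_1 = Z.
  H_2: rank ker ∂_2 − rank ∂_3 = (2 − 2) − 0 = 0, and there is no ∂_3, so H_2 = 0.

Hence the Betti numbers are b_0 = 1, b_1 = 1, b_2 = 0.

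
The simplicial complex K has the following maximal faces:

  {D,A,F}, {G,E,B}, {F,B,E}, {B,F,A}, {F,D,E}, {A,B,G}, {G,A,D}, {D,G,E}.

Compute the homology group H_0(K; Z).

H_0 = Z.

Take the total order A < B < D < E < F < G on the vertex set. Then K (dimension 2) consists of the simplices:

  0-simplices (6): A, B, D, E, F, G
  1-simplices (12): AB, AD, AF, AG, BE, BF, BG, DE, DF, DG, EF, EG
  2-simplices (8): ABF, ABG, ADF, ADG, BEF, BEG, DEF, DEG

so the chain groups are C_0 ≅ Z^6, C_1 ≅ Z^12, C_2 ≅ Z^8.

The boundary map ∂_1: C_1 → C_0 sends each edge [p,q] (with p < q) to q − p. For instance
  ∂DG = G − D.
This gives a 6×12 integer matrix of rank 5; reducing to Smith normal form yields diagonal entries (1,1,1,1,1).

Boundary ∂_2: C_2 → C_1 sends each 2-simplex [p,q,r] to [q,r] − [p,r] + [p,q]. For instance
  ∂ABF = BF − AF + AB,
  ∂BEF = EF − BF + BE.
This gives a 12×8 integer matrix of rank 7; reducing to Smith normal form yields diagonal entries (1,1,1,1,1,1,1).

Reading off H_k = ker ∂_k / im ∂_{k+1}:

  H_0: rank C_0 − rank ∂_1 = 6 − 5 = 1, and the invariant factors of ∂_1 are all 1, so H_0 = Z.

(K is a triangulation of the 2-sphere S^2.)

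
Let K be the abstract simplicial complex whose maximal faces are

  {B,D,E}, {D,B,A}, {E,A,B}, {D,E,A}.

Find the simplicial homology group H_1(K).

H_1 ≅ 0.

Take the total order A < B < D < E on the vertex set. Then K (dimension 2) consists of the simplices:

  0-simplices (4): A, B, D, E
  1-simplices (6): AB, AD, AE, BD, BE, DE
  2-simplices (4): ABD, ABE, ADE, BDE

Hence C_0 ≅ Z^4, C_1 ≅ Z^6, C_2 ≅ Z^4.

The boundary map ∂_1: C_1 → C_0 is given by ∂[p,q] = [q] − [p]. For instance
  ∂DE = E − D.
The 4×6 boundary matrix has rank 3 and Smith normal form diag(1,1,1).

The boundary map ∂_2: C_2 → C_1 acts by ∂[p,q,r] = [q,r] − [p,r] + [p,q]. For instance
  ∂ADE = DE − AE + AD,
  ∂BDE = DE − BE + BD.
As a 6×4 matrix over Z this has rank 3, with invariant factors (1,1,1).

Now H_k = ker ∂_k / im ∂_{k+1}, so:

  H_1: rank ker ∂_1 − rank ∂_2 = (6 − 3) − 3 = 0, and the invariant factors of ∂_2 are all 1, so H_1 ≅ 0.

(K is a triangulation of the 2-sphere S^2.)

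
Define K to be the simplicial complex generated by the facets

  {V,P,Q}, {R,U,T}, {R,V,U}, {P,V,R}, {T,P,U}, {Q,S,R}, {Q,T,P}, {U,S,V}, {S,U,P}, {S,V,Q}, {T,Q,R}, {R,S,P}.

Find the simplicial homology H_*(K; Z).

H_0 = Z,  H_1 = Z/2Z,  H_2 = 0.

We work with the vertex ordering P < Q < R < S < T < U < V. The simplices of K, each written with vertices in increasing order, are:

  0-simplices (7): P, Q, R, S, T, U, V
  1-simplices (18): PQ, PR, PS, PT, PU, PV, QR, QS, QT, QV, RS, RT, RU, RV, SU, SV, TU, UV
  2-simplices (12): PQT, PQV, PRS, PRV, PSU, PTU, QRS, QRT, QSV, RTU, RUV, SUV

giving chain groups C_0 ≅ Z^7, C_1 ≅ Z^18, C_2 ≅ Z^12.

Boundary ∂_1: C_1 → C_0 maps an edge to its endpoints' difference, ∂[p,q] = q − p. For instance
  ∂QV = V − Q.
The 7×18 boundary matrix has rank 6 and Smith normal form diag(1,1,1,1,1,1).

∂_2: C_2 → C_1 sends each 2-simplex [p,q,r] to [q,r] − [p,r] + [p,q]. For instance
  ∂RTU = TU − RU + RT,
  ∂PTU = TU − PU + PT.
As a 18×12 matrix over Z this has rank 12, with invariant factors (1,1,1,1,1,1,1,1,1,1,1,2).

Computing H_k = (kernel of ∂_k) / (image of ∂_{k+1}):

  H_0: rank C_0 − rank ∂_1 = 7 − 6 = 1, and the invariant factors of ∂_1 are all 1, so H_0 ≅ Z.
  H_1: rank ker ∂_1 − rank ∂_2 = (18 − 6) − 12 = 0, and ∂_2 has invariant factor 2 > 1, so H_1 ≅ Z/2Z.
  H_2: rank ker ∂_2 − rank ∂_3 = (12 − 12) − 0 = 0, and there is no ∂_3, so H_2 ≅ 0.

As a check, the Euler characteristic is 7 − 18 + 12 = 1, which agrees with 1 − 0 + 0 = 1.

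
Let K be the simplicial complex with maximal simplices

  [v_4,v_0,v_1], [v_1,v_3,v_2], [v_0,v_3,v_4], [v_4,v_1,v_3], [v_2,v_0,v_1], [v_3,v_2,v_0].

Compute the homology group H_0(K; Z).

Take the total order v_0 < v_1 < v_2 < v_3 < v_4 on the vertex set. Then K (dimension 2) consists of the simplices:

  0-simplices (5): [v_0], [v_1], [v_2], [v_3], [v_4]
  1-simplices (9): [v_0,v_1], [v_0,v_2], [v_0,v_3], [v_0,v_4], [v_1,v_2], [v_1,v_3], [v_1,v_4], [v_2,v_3], [v_3,v_4]
  2-simplices (6): [v_0,v_1,v_2], [v_0,v_1,v_4], [v_0,v_2,v_3], [v_0,v_3,v_4], [v_1,v_2,v_3], [v_1,v_3,v_4]

so the chain groups are C_0 ≅ Z^5, C_1 ≅ Z^9, C_2 ≅ Z^6.

∂_1: C_1 → C_0 maps an edge to its endpoints' difference, ∂[p,q] = q − p. For instance
  ∂[v_0,v_3] = [v_3] − [v_0].
The resulting 5×9 matrix has rank 4, and its Smith normal form has invariant factors (1,1,1,1).

The boundary map ∂_2: C_2 → C_1 sends each 2-simplex [p,q,r] to [q,r] − [p,r] + [p,q]. For instance
  ∂[v_0,v_2,v_3] = [v_2,v_3] − [v_0,v_3] + [v_0,v_2],
  ∂[v_0,v_1,v_4] = [v_1,v_4] − [v_0,v_4] + [v_0,v_1].
The resulting 9×6 matrix has rank 5, and its Smith normal form has invariant factors (1,1,1,1,1).

Reading off H_k = ker ∂_k / im ∂_{k+1}:

  H_0: rank C_0 − rank ∂_1 = 5 − 4 = 1, and the invariant factors of ∂_1 are all 1, so H_0 = Z.

H_0 = Z.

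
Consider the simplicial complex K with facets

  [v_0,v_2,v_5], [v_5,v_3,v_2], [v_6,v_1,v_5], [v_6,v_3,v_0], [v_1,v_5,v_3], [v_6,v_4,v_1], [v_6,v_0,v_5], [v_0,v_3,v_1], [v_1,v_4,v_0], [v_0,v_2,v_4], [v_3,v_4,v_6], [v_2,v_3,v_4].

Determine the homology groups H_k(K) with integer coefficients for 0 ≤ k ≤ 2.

Order the vertices as v_0 < v_1 < v_2 < v_3 < v_4 < v_5 < v_6. Listing each simplex with vertices in this order, K has dimension 2 with simplices:

  0-simplices (7): [v_0], [v_1], [v_2], [v_3], [v_4], [v_5], [v_6]
  1-simplices (18): (18 of them)
  2-simplices (12): (12 of them)

giving chain groups C_0 ≅ Z^7, C_1 ≅ Z^18, C_2 ≅ Z^12.

Boundary ∂_1: C_1 → C_0 maps an edge to its endpoints' difference, ∂[p,q] = q − p.
The 7×18 boundary matrix has rank 6 and Smith normal form diag(1,1,1,1,1,1).

Boundary ∂_2: C_2 → C_1 sends each 2-simplex [p,q,r] to [q,r] − [p,r] + [p,q]. For instance
  ∂[v_1,v_4,v_6] = [v_4,v_6] − [v_1,v_6] + [v_1,v_4],
  ∂[v_0,v_1,v_4] = [v_1,v_4] − [v_0,v_4] + [v_0,v_1].
The 18×12 boundary matrix has rank 12 and Smith normal form diag(1,1,1,1,1,1,1,1,1,1,1,2).

From H_k ≅ ker(∂_k) / im(∂_{k+1}) we obtain:

  H_0: rank C_0 − rank ∂_1 = 7 − 6 = 1, and the invariant factors of ∂_1 are all 1, so H_0 ≅ Z.
  H_1: rank ker ∂_1 − rank ∂_2 = (18 − 6) − 12 = 0, and ∂_2 has invariant factor 2 > 1, so H_1 ≅ Z/2.
  H_2: rank ker ∂_2 − rank ∂_3 = (12 − 12) − 0 = 0, and there is no ∂_3, so H_2 ≅ 0.

As a check, the Euler characteristic is 7 − 18 + 12 = 1, which agrees with 1 − 0 + 0 = 1.

H_0 = Z,  H_1 = Z/2,  H_2 = 0.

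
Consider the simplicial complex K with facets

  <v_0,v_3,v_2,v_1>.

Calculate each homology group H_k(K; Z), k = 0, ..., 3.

Fix the vertex order v_0 < v_1 < v_2 < v_3 and write every simplex with vertices in increasing order. Then dim K = 3 and the simplices of K are:

  0-simplices (4): [v_0], [v_1], [v_2], [v_3]
  1-simplices (6): [v_0,v_1], [v_0,v_2], [v_0,v_3], [v_1,v_2], [v_1,v_3], [v_2,v_3]
  2-simplices (4): [v_0,v_1,v_2], [v_0,v_1,v_3], [v_0,v_2,v_3], [v_1,v_2,v_3]
  3-simplices (1): [v_0,v_1,v_2,v_3]

Hence C_0 ≅ Z^4, C_1 ≅ Z^6, C_2 ≅ Z^4, C_3 ≅ Z^1.

∂_1: C_1 → C_0 maps an edge to its endpoints' difference, ∂[p,q] = q − p. For instance
  ∂[v_2,v_3] = [v_3] − [v_2].
The 4×6 boundary matrix has rank 3 and Smith normal form diag(1,1,1).

The boundary map ∂_2: C_2 → C_1 maps a triangle to the signed sum of its edges. For instance
  ∂[v_0,v_1,v_3] = [v_1,v_3] − [v_0,v_3] + [v_0,v_1],
  ∂[v_0,v_1,v_2] = [v_1,v_2] − [v_0,v_2] + [v_0,v_1].
This gives a 6×4 integer matrix of rank 3; reducing to Smith normal form yields diagonal entries (1,1,1).

Boundary ∂_3: C_3 → C_2 sends each 3-simplex σ to the alternating sum Σ_i (−1)^i (σ with its i-th vertex removed). For instance
  ∂[v_0,v_1,v_2,v_3] = [v_1,v_2,v_3] − [v_0,v_2,v_3] + [v_0,v_1,v_3] − [v_0,v_1,v_2].
This gives a 4×1 integer matrix of rank 1; reducing to Smith normal form yields diagonal entries (1).

Computing H_k = (kernel of ∂_k) / (image of ∂_{k+1}):

  H_0: rank C_0 − rank ∂_1 = 4 − 3 = 1, and the invariant factors of ∂_1 are all 1, so H_0 ≅ Z.
  H_1: rank ker ∂_1 − rank ∂_2 = (6 − 3) − 3 = 0, and the invariant factors of ∂_2 are all 1, so H_1 ≅ 0.
  H_2: rank ker ∂_2 − rank ∂_3 = (4 − 3) − 1 = 0, and the invariant factors of ∂_3 are all 1, so H_2 ≅ 0.
  H_3: rank ker ∂_3 − rank ∂_4 = (1 − 1) − 0 = 0, and there is no ∂_4, so H_3 ≅ 0.

H_0 ≅ Z,  H_1 = 0,  H_2 = 0,  H_3 = 0.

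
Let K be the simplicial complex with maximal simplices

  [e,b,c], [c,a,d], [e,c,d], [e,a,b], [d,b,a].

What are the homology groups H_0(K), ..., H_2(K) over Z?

K has 5 vertices, 10 edges, 5 triangles.
rank ∂_0 = 0, rank ∂_1 = 4 ⇒ b_0 = 5 − 0 − 4 = 1; all invariant factors of ∂_1 are 1 so no torsion. So H_0 ≅ Z.
rank ∂_1 = 4, rank ∂_2 = 5 ⇒ b_1 = 10 − 4 − 5 = 1; all invariant factors of ∂_2 are 1 so no torsion. So H_1 ≅ Z.
rank ∂_2 = 5, rank ∂_3 = 0 ⇒ b_2 = 5 − 5 − 0 = 0. So H_2 ≅ 0.

H_0 = Z,  H_1 = Z,  H_2 = 0.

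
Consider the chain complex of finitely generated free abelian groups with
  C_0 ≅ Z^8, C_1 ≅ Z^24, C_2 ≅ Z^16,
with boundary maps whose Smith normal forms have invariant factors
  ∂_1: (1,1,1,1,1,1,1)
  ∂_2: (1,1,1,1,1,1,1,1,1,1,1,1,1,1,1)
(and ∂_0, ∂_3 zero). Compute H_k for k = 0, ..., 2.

H_0 = Z,  H_1 = Z^2,  H_2 = Z.

H_0: b_0 = 8 − 0 − 7 = 1; torsion from ∂_1 factors > 1: none. So H_0 = Z.
H_1: b_1 = 24 − 7 − 15 = 2; torsion from ∂_2 factors > 1: none. So H_1 = Z^2.
H_2: b_2 = 16 − 15 − 0 = 1; torsion from ∂_3 factors > 1: none. So H_2 = Z.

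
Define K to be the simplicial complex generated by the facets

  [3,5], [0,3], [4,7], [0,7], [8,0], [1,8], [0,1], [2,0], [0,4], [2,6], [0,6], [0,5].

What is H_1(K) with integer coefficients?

Order the vertices as 0 < 1 < 2 < 3 < 4 < 5 < 6 < 7 < 8. Listing each simplex with vertices in this order, K has dimension 1 with simplices:

  0-simplices (9): [0], [1], [2], [3], [4], [5], [6], [7], [8]
  1-simplices (12): [0,1], [0,2], [0,3], [0,4], [0,5], [0,6], [0,7], [0,8], [1,8], [2,6], [3,5], [4,7]

giving chain groups C_0 ≅ Z^9, C_1 ≅ Z^12.

Boundary ∂_1: C_1 → C_0 sends each edge [p,q] (with p < q) to q − p.
As a 9×12 matrix over Z this has rank 8, with invariant factors (1,1,1,1,1,1,1,1).

Computing H_k = (kernel of ∂_k) / (image of ∂_{k+1}):

  H_1: rank ker ∂_1 − rank ∂_2 = (12 − 8) − 0 = 4, and there is no ∂_2, so H_1 = Z^4.

H_1 ≅ Z^4.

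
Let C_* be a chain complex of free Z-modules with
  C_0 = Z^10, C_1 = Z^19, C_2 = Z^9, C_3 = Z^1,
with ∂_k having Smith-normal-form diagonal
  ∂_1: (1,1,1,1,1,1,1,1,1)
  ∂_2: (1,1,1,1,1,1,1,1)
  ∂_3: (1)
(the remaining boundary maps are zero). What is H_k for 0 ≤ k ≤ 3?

H_0: b_0 = 10 − 0 − 9 = 1; torsion from ∂_1 factors > 1: none. So H_0 ≅ Z.
H_1: b_1 = 19 − 9 − 8 = 2; torsion from ∂_2 factors > 1: none. So H_1 ≅ Z^2.
H_2: b_2 = 9 − 8 − 1 = 0; torsion from ∂_3 factors > 1: none. So H_2 ≅ 0.
H_3: b_3 = 1 − 1 − 0 = 0; torsion from ∂_4 factors > 1: none. So H_3 ≅ 0.

H_0 ≅ Z,  H_1 ≅ Z^2,  H_2 = 0,  H_3 = 0.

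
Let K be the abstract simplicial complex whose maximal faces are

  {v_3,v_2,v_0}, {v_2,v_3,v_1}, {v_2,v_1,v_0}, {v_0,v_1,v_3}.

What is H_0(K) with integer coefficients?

H_0 = Z.

Take the total order v_0 < v_1 < v_2 < v_3 on the vertex set. Then K (dimension 2) consists of the simplices:

  0-simplices (4): [v_0], [v_1], [v_2], [v_3]
  1-simplices (6): [v_0,v_1], [v_0,v_2], [v_0,v_3], [v_1,v_2], [v_1,v_3], [v_2,v_3]
  2-simplices (4): [v_0,v_1,v_2], [v_0,v_1,v_3], [v_0,v_2,v_3], [v_1,v_2,v_3]

so the chain groups are C_0 ≅ Z^4, C_1 ≅ Z^6, C_2 ≅ Z^4.

The boundary map ∂_1: C_1 → C_0 is given by ∂[p,q] = [q] − [p]. For instance
  ∂[v_0,v_1] = [v_1] − [v_0].
The resulting 4×6 matrix has rank 3, and its Smith normal form has invariant factors (1,1,1).

∂_2: C_2 → C_1 maps a triangle to the signed sum of its edges. For instance
  ∂[v_0,v_1,v_3] = [v_1,v_3] − [v_0,v_3] + [v_0,v_1],
  ∂[v_0,v_2,v_3] = [v_2,v_3] − [v_0,v_3] + [v_0,v_2].
As a 6×4 matrix over Z this has rank 3, with invariant factors (1,1,1).

Now H_k = ker ∂_k / im ∂_{k+1}, so:

  H_0: rank C_0 − rank ∂_1 = 4 − 3 = 1, and the invariant factors of ∂_1 are all 1, so H_0 = Z.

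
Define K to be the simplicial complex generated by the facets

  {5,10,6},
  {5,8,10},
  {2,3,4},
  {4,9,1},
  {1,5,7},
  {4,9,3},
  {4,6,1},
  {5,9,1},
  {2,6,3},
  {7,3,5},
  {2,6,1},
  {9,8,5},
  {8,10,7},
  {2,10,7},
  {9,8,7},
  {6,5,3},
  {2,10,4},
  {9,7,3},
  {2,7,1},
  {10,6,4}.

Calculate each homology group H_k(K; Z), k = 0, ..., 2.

H_0 ≅ Z,  H_1 ≅ Z ⊕ Z/2,  H_2 = 0.

Order the vertices as 1 < 2 < 3 < 4 < 5 < 6 < 7 < 8 < 9 < 10. Listing each simplex with vertices in this order, K has dimension 2 with simplices:

  0-simplices (10): [1], [2], [3], [4], [5], [6], [7], [8], [9], [10]
  1-simplices (30): (30 of them)
  2-simplices (20): (20 of them)

so the chain groups are C_0 ≅ Z^10, C_1 ≅ Z^30, C_2 ≅ Z^20.

∂_1: C_1 → C_0 is given by ∂[p,q] = [q] − [p].
The resulting 10×30 matrix has rank 9, and its Smith normal form has invariant factors (1,1,1,1,1,1,1,1,1).

The boundary map ∂_2: C_2 → C_1 sends each 2-simplex [p,q,r] to [q,r] − [p,r] + [p,q]. For instance
  ∂[2,4,10] = [4,10] − [2,10] + [2,4],
  ∂[1,4,6] = [4,6] − [1,6] + [1,4].
This gives a 30×20 integer matrix of rank 20; reducing to Smith normal form yields diagonal entries (1,1,1,1,1,1,1,1,1,1,1,1,1,1,1,1,1,1,1,2).

Computing H_k = (kernel of ∂_k) / (image of ∂_{k+1}):

  H_0: rank C_0 − rank ∂_1 = 10 − 9 = 1, and the invariant factors of ∂_1 are all 1, so H_0 = Z.
  H_1: rank ker ∂_1 − rank ∂_2 = (30 − 9) − 20 = 1, and ∂_2 has invariant factor 2 > 1, so H_1 = Z ⊕ Z/2.
  H_2: rank ker ∂_2 − rank ∂_3 = (20 − 20) − 0 = 0, and there is no ∂_3, so H_2 = 0.

As a check, the Euler characteristic is 10 − 30 + 20 = 0, which agrees with 1 − 1 + 0 = 0.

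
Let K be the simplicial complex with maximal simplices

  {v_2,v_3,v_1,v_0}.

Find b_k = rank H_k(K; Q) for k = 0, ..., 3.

b_0 = 1, b_1 = 0, b_2 = 0, b_3 = 0.

Take the total order v_0 < v_1 < v_2 < v_3 on the vertex set. Then K (dimension 3) consists of the simplices:

  0-simplices (4): [v_0], [v_1], [v_2], [v_3]
  1-simplices (6): [v_0,v_1], [v_0,v_2], [v_0,v_3], [v_1,v_2], [v_1,v_3], [v_2,v_3]
  2-simplices (4): [v_0,v_1,v_2], [v_0,v_1,v_3], [v_0,v_2,v_3], [v_1,v_2,v_3]
  3-simplices (1): [v_0,v_1,v_2,v_3]

Hence C_0 ≅ Z^4, C_1 ≅ Z^6, C_2 ≅ Z^4, C_3 ≅ Z^1.

Boundary ∂_1: C_1 → C_0 maps an edge to its endpoints' difference, ∂[p,q] = q − p. For instance
  ∂[v_2,v_3] = [v_3] − [v_2].
The 4×6 boundary matrix has rank 3 and Smith normal form diag(1,1,1).

∂_2: C_2 → C_1 maps a triangle to the signed sum of its edges. For instance
  ∂[v_0,v_1,v_2] = [v_1,v_2] − [v_0,v_2] + [v_0,v_1],
  ∂[v_0,v_2,v_3] = [v_2,v_3] − [v_0,v_3] + [v_0,v_2].
As a 6×4 matrix over Z this has rank 3, with invariant factors (1,1,1).

Boundary ∂_3: C_3 → C_2 sends each 3-simplex σ to the alternating sum Σ_i (−1)^i (σ with its i-th vertex removed). For instance
  ∂[v_0,v_1,v_2,v_3] = [v_1,v_2,v_3] − [v_0,v_2,v_3] + [v_0,v_1,v_3] − [v_0,v_1,v_2].
The 4×1 boundary matrix has rank 1 and Smith normal form diag(1).

Reading off H_k = ker ∂_k / im ∂_{k+1}:

  H_0: rank C_0 − rank ∂_1 = 4 − 3 = 1, and the invariant factors of ∂_1 are all 1, so H_0 ≅ Z.
  H_1: rank ker ∂_1 − rank ∂_2 = (6 − 3) − 3 = 0, and the invariant factors of ∂_2 are all 1, so H_1 ≅ 0.
  H_2: rank ker ∂_2 − rank ∂_3 = (4 − 3) − 1 = 0, and the invariant factors of ∂_3 are all 1, so H_2 ≅ 0.
  H_3: rank ker ∂_3 − rank ∂_4 = (1 − 1) − 0 = 0, and there is no ∂_4, so H_3 ≅ 0.

(K is a triangulation of the 3-simplex.)

Hence the Betti numbers are b_0 = 1, b_1 = 0, b_2 = 0, b_3 = 0.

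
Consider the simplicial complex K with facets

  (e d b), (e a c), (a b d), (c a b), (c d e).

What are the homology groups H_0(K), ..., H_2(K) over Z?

Fix the vertex order a < b < c < d < e and write every simplex with vertices in increasing order. Then dim K = 2 and the simplices of K are:

  0-simplices (5): a, b, c, d, e
  1-simplices (10): ab, ac, ad, ae, bc, bd, be, cd, ce, de
  2-simplices (5): abc, abd, ace, bde, cde

Hence C_0 ≅ Z^5, C_1 ≅ Z^10, C_2 ≅ Z^5.

Boundary ∂_1: C_1 → C_0 maps an edge to its endpoints' difference, ∂[p,q] = q − p.
The 5×10 boundary matrix has rank 4 and Smith normal form diag(1,1,1,1).

The boundary map ∂_2: C_2 → C_1 maps a triangle to the signed sum of its edges. For instance
  ∂ace = ce − ae + ac,
  ∂abc = bc − ac + ab.
The 10×5 boundary matrix has rank 5 and Smith normal form diag(1,1,1,1,1).

Computing H_k = (kernel of ∂_k) / (image of ∂_{k+1}):

  H_0: rank C_0 − rank ∂_1 = 5 − 4 = 1, and the invariant factors of ∂_1 are all 1, so H_0 ≅ Z.
  H_1: rank ker ∂_1 − rank ∂_2 = (10 − 4) − 5 = 1, and the invariant factors of ∂_2 are all 1, so H_1 ≅ Z.
  H_2: rank ker ∂_2 − rank ∂_3 = (5 − 5) − 0 = 0, and there is no ∂_3, so H_2 ≅ 0.

H_0 = Z,  H_1 = Z,  H_2 = 0.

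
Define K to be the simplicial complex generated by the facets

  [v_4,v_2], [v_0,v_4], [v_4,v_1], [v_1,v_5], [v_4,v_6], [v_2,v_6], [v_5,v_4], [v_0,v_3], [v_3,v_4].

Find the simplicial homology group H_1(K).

H_1 = Z^3.

Fix the vertex order v_0 < v_1 < v_2 < v_3 < v_4 < v_5 < v_6 and write every simplex with vertices in increasing order. Then dim K = 1 and the simplices of K are:

  0-simplices (7): [v_0], [v_1], [v_2], [v_3], [v_4], [v_5], [v_6]
  1-simplices (9): [v_0,v_3], [v_0,v_4], [v_1,v_4], [v_1,v_5], [v_2,v_4], [v_2,v_6], [v_3,v_4], [v_4,v_5], [v_4,v_6]

Hence C_0 ≅ Z^7, C_1 ≅ Z^9.

Boundary ∂_1: C_1 → C_0 sends each edge [p,q] (with p < q) to q − p. For instance
  ∂[v_4,v_6] = [v_6] − [v_4].
This gives a 7×9 integer matrix of rank 6; reducing to Smith normal form yields diagonal entries (1,1,1,1,1,1).

Reading off H_k = ker ∂_k / im ∂_{k+1}:

  H_1: rank ker ∂_1 − rank ∂_2 = (9 − 6) − 0 = 3, and there is no ∂_2, so H_1 ≅ Z^3.

(K is a triangulation of a wedge of 3 circles.)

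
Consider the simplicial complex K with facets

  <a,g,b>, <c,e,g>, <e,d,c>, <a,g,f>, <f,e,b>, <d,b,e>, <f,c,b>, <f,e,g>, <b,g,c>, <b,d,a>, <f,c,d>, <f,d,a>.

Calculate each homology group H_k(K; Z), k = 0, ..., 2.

H_0 = Z,  H_1 = Z_2,  H_2 = 0.

Fix the vertex order a < b < c < d < e < f < g and write every simplex with vertices in increasing order. Then dim K = 2 and the simplices of K are:

  0-simplices (7): a, b, c, d, e, f, g
  1-simplices (18): ab, ad, af, ag, bc, bd, be, bf, bg, cd, ce, cf, cg, de, df, ef, eg, fg
  2-simplices (12): abd, abg, adf, afg, bcf, bcg, bde, bef, cde, cdf, ceg, efg

Hence C_0 ≅ Z^7, C_1 ≅ Z^18, C_2 ≅ Z^12.

∂_1: C_1 → C_0 is given by ∂[p,q] = [q] − [p].
The resulting 7×18 matrix has rank 6, and its Smith normal form has invariant factors (1,1,1,1,1,1).

∂_2: C_2 → C_1 sends each 2-simplex [p,q,r] to [q,r] − [p,r] + [p,q]. For instance
  ∂abg = bg − ag + ab,
  ∂adf = df − af + ad.
As a 18×12 matrix over Z this has rank 12, with invariant factors (1,1,1,1,1,1,1,1,1,1,1,2).

Computing H_k = (kernel of ∂_k) / (image of ∂_{k+1}):

  H_0: rank C_0 − rank ∂_1 = 7 − 6 = 1, and the invariant factors of ∂_1 are all 1, so H_0 = Z.
  H_1: rank ker ∂_1 − rank ∂_2 = (18 − 6) − 12 = 0, and ∂_2 has invariant factor 2 > 1, so H_1 = Z_2.
  H_2: rank ker ∂_2 − rank ∂_3 = (12 − 12) − 0 = 0, and there is no ∂_3, so H_2 = 0.

As a check, the Euler characteristic is 7 − 18 + 12 = 1, which agrees with 1 − 0 + 0 = 1.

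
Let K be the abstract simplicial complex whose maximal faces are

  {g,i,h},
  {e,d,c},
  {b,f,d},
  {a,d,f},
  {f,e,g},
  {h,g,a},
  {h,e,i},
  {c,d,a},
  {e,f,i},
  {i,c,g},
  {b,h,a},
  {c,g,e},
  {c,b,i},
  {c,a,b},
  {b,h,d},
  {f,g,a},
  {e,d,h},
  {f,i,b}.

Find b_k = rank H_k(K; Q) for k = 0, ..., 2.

We work with the vertex ordering a < b < c < d < e < f < g < h < i. The simplices of K, each written with vertices in increasing order, are:

  0-simplices (9): a, b, c, d, e, f, g, h, i
  1-simplices (27): ab, ac, ad, af, ag, ah, bc, bd, bf, bh, bi, cd, ce, cg, ci, de, df, dh, ef, eg, eh, ei, fg, fi, gh, gi, hi
  2-simplices (18): abc, abh, acd, adf, afg, agh, bci, bdf, bdh, bfi, cde, ceg, cgi, deh, efg, efi, ehi, ghi

giving chain groups C_0 ≅ Z^9, C_1 ≅ Z^27, C_2 ≅ Z^18.

∂_1: C_1 → C_0 is given by ∂[p,q] = [q] − [p]. For instance
  ∂ei = i − e.
The 9×27 boundary matrix has rank 8 and Smith normal form diag(1,1,1,1,1,1,1,1).

Boundary ∂_2: C_2 → C_1 acts by ∂[p,q,r] = [q,r] − [p,r] + [p,q]. For instance
  ∂abh = bh − ah + ab,
  ∂deh = eh − dh + de.
As a 27×18 matrix over Z this has rank 18, with invariant factors (1,1,1,1,1,1,1,1,1,1,1,1,1,1,1,1,1,2).

Now H_k = ker ∂_k / im ∂_{k+1}, so:

  H_0: rank C_0 − rank ∂_1 = 9 − 8 = 1, and the invariant factors of ∂_1 are all 1, so H_0 = Z.
  H_1: rank ker ∂_1 − rank ∂_2 = (27 − 8) − 18 = 1, and ∂_2 has invariant factor 2 > 1, so H_1 = Z × Z/2.
  H_2: rank ker ∂_2 − rank ∂_3 = (18 − 18) − 0 = 0, and there is no ∂_3, so H_2 = 0.

Hence the Betti numbers are b_0 = 1, b_1 = 1, b_2 = 0.

b_0 = 1, b_1 = 1, b_2 = 0.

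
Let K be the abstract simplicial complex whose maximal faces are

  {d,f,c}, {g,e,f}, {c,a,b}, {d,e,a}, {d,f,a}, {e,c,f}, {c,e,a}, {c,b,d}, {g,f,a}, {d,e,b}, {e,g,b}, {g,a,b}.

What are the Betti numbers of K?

b_0 = 1, b_1 = 0, b_2 = 0.

Order the vertices as a < b < c < d < e < f < g. Listing each simplex with vertices in this order, K has dimension 2 with simplices:

  0-simplices (7): a, b, c, d, e, f, g
  1-simplices (18): ab, ac, ad, ae, af, ag, bc, bd, be, bg, cd, ce, cf, de, df, ef, eg, fg
  2-simplices (12): abc, abg, ace, ade, adf, afg, bcd, bde, beg, cdf, cef, efg

so the chain groups are C_0 ≅ Z^7, C_1 ≅ Z^18, C_2 ≅ Z^12.

∂_1: C_1 → C_0 maps an edge to its endpoints' difference, ∂[p,q] = q − p.
As a 7×18 matrix over Z this has rank 6, with invariant factors (1,1,1,1,1,1).

The boundary map ∂_2: C_2 → C_1 sends each 2-simplex [p,q,r] to [q,r] − [p,r] + [p,q]. For instance
  ∂abg = bg − ag + ab,
  ∂ace = ce − ae + ac.
The 18×12 boundary matrix has rank 12 and Smith normal form diag(1,1,1,1,1,1,1,1,1,1,1,2).

Reading off H_k = ker ∂_k / im ∂_{k+1}:

  H_0: rank C_0 − rank ∂_1 = 7 − 6 = 1, and the invariant factors of ∂_1 are all 1, so H_0 ≅ Z.
  H_1: rank ker ∂_1 − rank ∂_2 = (18 − 6) − 12 = 0, and ∂_2 has invariant factor 2 > 1, so H_1 ≅ Z/2.
  H_2: rank ker ∂_2 − rank ∂_3 = (12 − 12) − 0 = 0, and there is no ∂_3, so H_2 ≅ 0.

(K is a triangulation of the real projective plane RP^2.)

Hence the Betti numbers are b_0 = 1, b_1 = 0, b_2 = 0.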